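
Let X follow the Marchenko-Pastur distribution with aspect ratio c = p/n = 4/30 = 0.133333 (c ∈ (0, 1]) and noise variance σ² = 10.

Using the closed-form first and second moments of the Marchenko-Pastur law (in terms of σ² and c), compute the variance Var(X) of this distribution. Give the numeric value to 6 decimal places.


Recall the MP moments m_1 = E[X] = σ² and m_2 = E[X²] = σ⁴ (1 + c).
m_1 = E[X] = σ² = 10, so m_1² = 100.
m_2 = E[X²] = σ⁴ (1 + c) = 100 · (1 + 0.133333) = 100 · 1.133333 = 113.333333.
(Note m_2 − m_1² simplifies to c · σ⁴ = 0.133333 · 100.)

Var(X) = m_2 − m_1² = 113.333333 − 100 = 13.333333.


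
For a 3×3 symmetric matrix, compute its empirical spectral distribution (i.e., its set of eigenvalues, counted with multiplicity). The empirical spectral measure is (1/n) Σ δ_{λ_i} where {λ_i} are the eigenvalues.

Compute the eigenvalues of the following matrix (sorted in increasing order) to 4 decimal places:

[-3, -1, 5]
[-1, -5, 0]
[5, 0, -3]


Since M is real symmetric, all three eigenvalues are real; they are the roots of det(λI − M) = λ³ − (tr M) λ² + s λ − det M, where s is the sum of the principal 2×2 minors.
tr M = -3 + (-5) + (-3) = -11.
s = ((-3)·(-5) − (-1)²) + ((-3)·(-3) − 5²) + ((-5)·(-3) − 0²) = 14 + (-16) + 15 = 13.
det M (expand along row 1) = (-3)·15 − (-1)·3 + 5·25 = 83.
Characteristic polynomial: λ³ + 11λ² + 13λ − 83 = 0.
Substitute λ = y + (tr M)/3 = y − 3.666667 to remove the quadratic term: y³ + p·y + q = 0 with p = s − (tr M)²/3 = -27.333333 and q = −2(tr M)³/27 + (tr M)·s/3 − det M = -32.074074.
Three real roots ⇒ use the trigonometric (Viète) form: r = 2√(−p/3) = 6.036923, φ = arccos(3q/(p·r)) = arccos(0.583132) = 0.948217 rad.
y_k = r·cos(φ/3 − 2πk/3) for k = 0, 1, 2 gives y = 5.737876, -1.243848, -4.494028.
λ_k = y_k − 3.666667 gives λ = 2.0712, -4.9105, -8.1607 (check: the sum is -11.0000 = tr M).

Eigenvalues sorted in increasing order: [-8.1607, -4.9105, 2.0712].


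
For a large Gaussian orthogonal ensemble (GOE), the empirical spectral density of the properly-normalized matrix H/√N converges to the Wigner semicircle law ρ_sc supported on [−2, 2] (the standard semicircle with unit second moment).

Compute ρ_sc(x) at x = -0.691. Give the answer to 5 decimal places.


ρ_sc(x) = (1/(2π)) √(4 − x²). With x = -0.691:
  4 − x² = 4 − (-0.691)² = 4 − 0.477481 = 3.522519.
  √(4 − x²) = 1.876837.
  1/(2π) = 0.159155.
  ρ_sc(-0.691) = 0.159155 · 1.876837 = 0.298708.

Rounded to 5 decimal places: ρ_sc(-0.691) ≈ 0.29871.


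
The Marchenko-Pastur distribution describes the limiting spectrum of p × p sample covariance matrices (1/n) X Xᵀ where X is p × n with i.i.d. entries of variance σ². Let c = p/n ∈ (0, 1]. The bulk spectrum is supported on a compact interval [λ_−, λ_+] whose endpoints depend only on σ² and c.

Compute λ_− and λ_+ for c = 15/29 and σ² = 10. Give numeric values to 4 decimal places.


c = 15/29 = 0.517241; √c = 0.719195.
λ_− = σ² (1 − √c)² = 10 · (1 − 0.719195)² = 10 · (0.280805)² = 0.788515.
λ_+ = σ² (1 + √c)² = 10 · (1 + 0.719195)² = 10 · (1.719195)² = 29.556313.

Rounded to 4 decimal places: λ_− ≈ 0.7885, λ_+ ≈ 29.5563.


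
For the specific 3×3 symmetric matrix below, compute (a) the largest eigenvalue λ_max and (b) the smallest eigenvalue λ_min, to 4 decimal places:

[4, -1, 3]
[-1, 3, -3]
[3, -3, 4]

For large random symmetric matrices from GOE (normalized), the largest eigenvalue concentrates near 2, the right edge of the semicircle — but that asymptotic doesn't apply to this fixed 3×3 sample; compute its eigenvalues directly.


Since M is real symmetric, all three eigenvalues are real; they are the roots of det(λI − M) = λ³ − (tr M) λ² + s λ − det M, where s is the sum of the principal 2×2 minors.
tr M = 4 + 3 + 4 = 11.
s = (4·3 − (-1)²) + (4·4 − 3²) + (3·4 − (-3)²) = 11 + 7 + 3 = 21.
det M (expand along row 1) = 4·3 − (-1)·5 + 3·(-6) = -1.
Characteristic polynomial: λ³ − 11λ² + 21λ + 1 = 0.
Substitute λ = y + (tr M)/3 = y + 3.666667 to remove the quadratic term: y³ + p·y + q = 0 with p = s − (tr M)²/3 = -19.333333 and q = −2(tr M)³/27 + (tr M)·s/3 − det M = -20.592593.
Three real roots ⇒ use the trigonometric (Viète) form: r = 2√(−p/3) = 5.077182, φ = arccos(3q/(p·r)) = arccos(0.629365) = 0.890060 rad.
y_k = r·cos(φ/3 − 2πk/3) for k = 0, 1, 2 gives y = 4.855362, -1.142213, -3.713149.
λ_k = y_k + 3.666667 gives λ = 8.5220, 2.5245, -0.0465 (check: the sum is 11.0000 = tr M).

Hence λ_max = 8.5220 and λ_min = -0.0465.


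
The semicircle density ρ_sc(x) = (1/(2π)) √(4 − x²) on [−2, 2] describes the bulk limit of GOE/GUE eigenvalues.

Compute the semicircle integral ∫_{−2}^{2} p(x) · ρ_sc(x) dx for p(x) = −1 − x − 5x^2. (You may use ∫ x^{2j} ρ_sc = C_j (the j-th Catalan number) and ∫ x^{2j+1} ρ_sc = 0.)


Write p(x) = Σ a_i x^i, split into monomials and integrate each against ρ_sc separately.
Using ∫ x^{2j} ρ_sc = C_j = (1/(j+1)) C(2j, j) (Catalan numbers) and ∫ x^{2j+1} ρ_sc = 0 (odd monomials vanish by symmetry):
  i = 0 (even): a_0 · C_{0} = -1 · 1 = -1
  i = 1 (odd): ∫ x^1 ρ_sc = 0 (vanishes)
  i = 2 (even): a_2 · C_{1} = -5 · 1 = -5

Summing the contributions: ∫_{−2}^{2} p(x) ρ_sc(x) dx = (-1) + (-5) = -6.


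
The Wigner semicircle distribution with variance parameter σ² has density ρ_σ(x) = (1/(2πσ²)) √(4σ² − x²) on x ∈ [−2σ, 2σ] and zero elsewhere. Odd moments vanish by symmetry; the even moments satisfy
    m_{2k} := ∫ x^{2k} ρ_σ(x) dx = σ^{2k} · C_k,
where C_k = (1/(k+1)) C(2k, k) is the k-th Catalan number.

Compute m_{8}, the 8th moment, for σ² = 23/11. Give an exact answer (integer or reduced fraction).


By the scaled semicircle moment identity, m_{2k} = σ^{2k} · C_k with k = 4.
C_4 = (1/(k+1)) · C(2k, k) = (1/5) · C(8, 4) = (1/5) · 70 = 14.
σ^{2k} = (σ²)^k = (23/11)^4 = 279841/14641.

Therefore m_{8} = σ^{8} · C_4 = (279841/14641) · 14 = 3917774/14641.


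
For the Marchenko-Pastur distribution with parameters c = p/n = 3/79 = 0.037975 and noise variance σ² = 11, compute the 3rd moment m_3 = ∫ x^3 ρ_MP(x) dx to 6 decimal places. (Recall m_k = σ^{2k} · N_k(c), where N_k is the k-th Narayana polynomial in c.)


E[X³] = σ⁶ (1 + 3c + c²) (third MP moment). With σ² = 11 (so σ⁶ = 1331) and c = 3/79 = 0.037975: E[X³] = 1331 · (1 + 3·0.037975 + (0.037975)²) = 1331 · 1.115366.

So E[X^3] = 1484.552315.


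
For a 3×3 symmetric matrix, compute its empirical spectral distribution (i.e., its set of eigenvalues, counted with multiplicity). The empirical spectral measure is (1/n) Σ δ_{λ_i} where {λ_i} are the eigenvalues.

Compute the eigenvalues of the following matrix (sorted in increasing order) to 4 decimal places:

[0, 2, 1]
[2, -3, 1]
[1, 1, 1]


Since M is real symmetric, all three eigenvalues are real; they are the roots of det(λI − M) = λ³ − (tr M) λ² + s λ − det M, where s is the sum of the principal 2×2 minors.
tr M = 0 + (-3) + 1 = -2.
s = (0·(-3) − 2²) + (0·1 − 1²) + ((-3)·1 − 1²) = -4 + (-1) + (-4) = -9.
det M (expand along row 1) = 0·(-4) − 2·1 + 1·5 = 3.
Characteristic polynomial: λ³ + 2λ² − 9λ − 3 = 0.
Substitute λ = y + (tr M)/3 = y − 0.666667 to remove the quadratic term: y³ + p·y + q = 0 with p = s − (tr M)²/3 = -10.333333 and q = −2(tr M)³/27 + (tr M)·s/3 − det M = 3.592593.
Three real roots ⇒ use the trigonometric (Viète) form: r = 2√(−p/3) = 3.711843, φ = arccos(3q/(p·r)) = arccos(-0.280995) = 1.855627 rad.
y_k = r·cos(φ/3 − 2πk/3) for k = 0, 1, 2 gives y = 3.024129, 0.351887, -3.376016.
λ_k = y_k − 0.666667 gives λ = 2.3575, -0.3148, -4.0427 (check: the sum is -2.0000 = tr M).

Eigenvalues sorted in increasing order: [-4.0427, -0.3148, 2.3575].


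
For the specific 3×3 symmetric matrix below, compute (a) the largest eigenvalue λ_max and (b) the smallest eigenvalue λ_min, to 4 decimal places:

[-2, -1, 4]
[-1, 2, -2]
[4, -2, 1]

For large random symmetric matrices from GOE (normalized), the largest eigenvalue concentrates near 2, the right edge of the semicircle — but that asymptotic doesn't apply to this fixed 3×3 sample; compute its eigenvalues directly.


Since M is real symmetric, all three eigenvalues are real; they are the roots of det(λI − M) = λ³ − (tr M) λ² + s λ − det M, where s is the sum of the principal 2×2 minors.
tr M = -2 + 2 + 1 = 1.
s = ((-2)·2 − (-1)²) + ((-2)·1 − 4²) + (2·1 − (-2)²) = -5 + (-18) + (-2) = -25.
det M (expand along row 1) = (-2)·(-2) − (-1)·7 + 4·(-6) = -13.
Characteristic polynomial: λ³ − λ² − 25λ + 13 = 0.
Substitute λ = y + (tr M)/3 = y + 0.333333 to remove the quadratic term: y³ + p·y + q = 0 with p = s − (tr M)²/3 = -25.333333 and q = −2(tr M)³/27 + (tr M)·s/3 − det M = 4.592593.
Three real roots ⇒ use the trigonometric (Viète) form: r = 2√(−p/3) = 5.811865, φ = arccos(3q/(p·r)) = arccos(-0.093577) = 1.664511 rad.
y_k = r·cos(φ/3 − 2πk/3) for k = 0, 1, 2 gives y = 4.940006, 0.181523, -5.121529.
λ_k = y_k + 0.333333 gives λ = 5.2733, 0.5149, -4.7882 (check: the sum is 1.0000 = tr M).

Hence λ_max = 5.2733 and λ_min = -4.7882.


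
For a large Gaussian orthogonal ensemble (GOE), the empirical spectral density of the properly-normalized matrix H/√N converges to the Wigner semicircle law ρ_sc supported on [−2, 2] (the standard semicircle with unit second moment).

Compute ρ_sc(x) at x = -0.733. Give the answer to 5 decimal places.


ρ_sc(x) = (1/(2π)) √(4 − x²). With x = -0.733:
  4 − x² = 4 − (-0.733)² = 4 − 0.537289 = 3.462711.
  √(4 − x²) = 1.860836.
  1/(2π) = 0.159155.
  ρ_sc(-0.733) = 0.159155 · 1.860836 = 0.296161.

Rounded to 5 decimal places: ρ_sc(-0.733) ≈ 0.29616.


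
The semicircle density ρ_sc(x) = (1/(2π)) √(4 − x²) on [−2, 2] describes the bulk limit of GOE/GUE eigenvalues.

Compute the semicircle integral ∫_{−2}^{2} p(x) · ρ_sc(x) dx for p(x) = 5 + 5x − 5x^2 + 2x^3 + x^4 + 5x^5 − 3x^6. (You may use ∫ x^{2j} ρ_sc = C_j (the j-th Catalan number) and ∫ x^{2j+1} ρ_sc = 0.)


Write p(x) = Σ a_i x^i, split into monomials and integrate each against ρ_sc separately.
Using ∫ x^{2j} ρ_sc = C_j = (1/(j+1)) C(2j, j) (Catalan numbers) and ∫ x^{2j+1} ρ_sc = 0 (odd monomials vanish by symmetry):
  i = 0 (even): a_0 · C_{0} = 5 · 1 = 5
  i = 1 (odd): ∫ x^1 ρ_sc = 0 (vanishes)
  i = 2 (even): a_2 · C_{1} = -5 · 1 = -5
  i = 3 (odd): ∫ x^3 ρ_sc = 0 (vanishes)
  i = 4 (even): a_4 · C_{2} = 1 · 2 = 2
  i = 5 (odd): ∫ x^5 ρ_sc = 0 (vanishes)
  i = 6 (even): a_6 · C_{3} = -3 · 5 = -15

Summing the contributions: ∫_{−2}^{2} p(x) ρ_sc(x) dx = 5 + (-5) + 2 + (-15) = -13.


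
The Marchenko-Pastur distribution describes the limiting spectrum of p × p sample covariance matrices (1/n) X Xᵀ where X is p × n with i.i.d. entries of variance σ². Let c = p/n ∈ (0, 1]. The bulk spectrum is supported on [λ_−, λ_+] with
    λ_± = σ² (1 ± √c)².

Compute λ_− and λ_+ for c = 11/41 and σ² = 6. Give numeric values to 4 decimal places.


c = 11/41 = 0.268293; √c = 0.517970.
λ_− = σ² (1 − √c)² = 6 · (1 − 0.517970)² = 6 · (0.482030)² = 1.394119.
λ_+ = σ² (1 + √c)² = 6 · (1 + 0.517970)² = 6 · (1.517970)² = 13.825393.

Rounded to 4 decimal places: λ_− ≈ 1.3941, λ_+ ≈ 13.8254.


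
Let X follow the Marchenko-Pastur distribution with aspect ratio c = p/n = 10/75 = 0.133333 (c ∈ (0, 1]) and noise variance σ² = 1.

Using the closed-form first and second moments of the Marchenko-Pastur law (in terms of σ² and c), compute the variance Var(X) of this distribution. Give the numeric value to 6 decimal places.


Recall the MP moments m_1 = E[X] = σ² and m_2 = E[X²] = σ⁴ (1 + c).
m_1 = E[X] = σ² = 1, so m_1² = 1.
m_2 = E[X²] = σ⁴ (1 + c) = 1 · (1 + 0.133333) = 1 · 1.133333 = 1.133333.
(Note m_2 − m_1² simplifies to c · σ⁴ = 0.133333 · 1.)

Var(X) = m_2 − m_1² = 1.133333 − 1 = 0.133333.


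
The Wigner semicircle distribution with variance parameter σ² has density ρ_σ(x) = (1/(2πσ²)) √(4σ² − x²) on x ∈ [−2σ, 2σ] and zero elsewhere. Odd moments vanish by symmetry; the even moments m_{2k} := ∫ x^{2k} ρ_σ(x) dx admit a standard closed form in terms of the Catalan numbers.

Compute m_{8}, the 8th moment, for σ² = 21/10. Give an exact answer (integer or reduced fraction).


By the scaled semicircle moment identity, m_{2k} = σ^{2k} · C_k with k = 4.
C_4 = (1/(k+1)) · C(2k, k) = (1/5) · C(8, 4) = (1/5) · 70 = 14.
σ^{2k} = (σ²)^k = (21/10)^4 = 194481/10000.

Therefore m_{8} = σ^{8} · C_4 = (194481/10000) · 14 = 1361367/5000.


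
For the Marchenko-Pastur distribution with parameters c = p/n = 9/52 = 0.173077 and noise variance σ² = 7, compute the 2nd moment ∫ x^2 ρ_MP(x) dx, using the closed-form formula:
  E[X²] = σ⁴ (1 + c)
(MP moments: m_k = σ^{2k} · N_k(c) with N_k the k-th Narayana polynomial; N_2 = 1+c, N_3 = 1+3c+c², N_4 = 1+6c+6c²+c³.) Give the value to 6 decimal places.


E[X²] = σ⁴ (1 + c) (second MP moment). With σ² = 7 (so σ⁴ = 49) and c = 9/52 = 0.173077: E[X²] = 49 · (1 + 0.173077) = 49 · 1.173077.

So E[X^2] = 57.480769.


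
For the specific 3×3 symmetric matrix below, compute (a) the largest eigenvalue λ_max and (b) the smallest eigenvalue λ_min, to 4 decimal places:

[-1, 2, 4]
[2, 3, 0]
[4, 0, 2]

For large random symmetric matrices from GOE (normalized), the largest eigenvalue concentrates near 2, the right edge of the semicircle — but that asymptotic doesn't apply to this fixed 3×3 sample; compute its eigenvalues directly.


Since M is real symmetric, all three eigenvalues are real; they are the roots of det(λI − M) = λ³ − (tr M) λ² + s λ − det M, where s is the sum of the principal 2×2 minors.
tr M = -1 + 3 + 2 = 4.
s = ((-1)·3 − 2²) + ((-1)·2 − 4²) + (3·2 − 0²) = -7 + (-18) + 6 = -19.
det M (expand along row 1) = (-1)·6 − 2·4 + 4·(-12) = -62.
Characteristic polynomial: λ³ − 4λ² − 19λ + 62 = 0.
Substitute λ = y + (tr M)/3 = y + 1.333333 to remove the quadratic term: y³ + p·y + q = 0 with p = s − (tr M)²/3 = -24.333333 and q = −2(tr M)³/27 + (tr M)·s/3 − det M = 31.925926.
Three real roots ⇒ use the trigonometric (Viète) form: r = 2√(−p/3) = 5.696002, φ = arccos(3q/(p·r)) = arccos(-0.691024) = 2.333701 rad.
y_k = r·cos(φ/3 − 2πk/3) for k = 0, 1, 2 gives y = 4.057768, 1.432940, -5.490708.
λ_k = y_k + 1.333333 gives λ = 5.3911, 2.7663, -4.1574 (check: the sum is 4.0000 = tr M).

Hence λ_max = 5.3911 and λ_min = -4.1574.


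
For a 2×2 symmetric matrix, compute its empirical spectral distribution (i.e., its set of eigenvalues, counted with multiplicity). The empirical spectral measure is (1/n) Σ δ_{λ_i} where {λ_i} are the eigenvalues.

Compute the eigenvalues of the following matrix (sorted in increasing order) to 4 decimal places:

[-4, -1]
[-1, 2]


Since M is real symmetric, both eigenvalues are real; they are the roots of det(λI − M) = λ² − (tr M) λ + det M.
tr M = -4 + 2 = -2.
det M = (-4)·2 − (-1)² = -8 − 1 = -9.
Characteristic polynomial: λ² + 2λ − 9 = 0.
Discriminant Δ = (tr M)² − 4·det M = 4 − (-36) = 40; √Δ = 6.324555.
λ = (tr M ± √Δ)/2 = (-2 ± 6.324555)/2, giving (tr M − √Δ)/2 = -4.1623 and (tr M + √Δ)/2 = 2.1623.

Eigenvalues sorted in increasing order: [-4.1623, 2.1623].


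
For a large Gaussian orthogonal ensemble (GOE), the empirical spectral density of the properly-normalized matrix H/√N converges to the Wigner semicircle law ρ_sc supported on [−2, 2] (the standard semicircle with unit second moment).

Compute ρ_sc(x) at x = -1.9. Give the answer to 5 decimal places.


ρ_sc(x) = (1/(2π)) √(4 − x²). With x = -1.9:
  4 − x² = 4 − (-1.9)² = 4 − 3.610000 = 0.390000.
  √(4 − x²) = 0.624500.
  1/(2π) = 0.159155.
  ρ_sc(-1.9) = 0.159155 · 0.624500 = 0.099392.

Rounded to 5 decimal places: ρ_sc(-1.9) ≈ 0.09939.


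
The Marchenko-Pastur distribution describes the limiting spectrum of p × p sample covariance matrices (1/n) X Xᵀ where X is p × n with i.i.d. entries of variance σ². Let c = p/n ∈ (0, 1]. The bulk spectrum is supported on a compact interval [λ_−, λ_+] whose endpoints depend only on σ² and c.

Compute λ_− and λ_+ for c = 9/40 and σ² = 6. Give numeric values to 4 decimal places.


c = 9/40 = 0.225000; √c = 0.474342.
λ_− = σ² (1 − √c)² = 6 · (1 − 0.474342)² = 6 · (0.525658)² = 1.657900.
λ_+ = σ² (1 + √c)² = 6 · (1 + 0.474342)² = 6 · (1.474342)² = 13.042100.

Rounded to 4 decimal places: λ_− ≈ 1.6579, λ_+ ≈ 13.0421.


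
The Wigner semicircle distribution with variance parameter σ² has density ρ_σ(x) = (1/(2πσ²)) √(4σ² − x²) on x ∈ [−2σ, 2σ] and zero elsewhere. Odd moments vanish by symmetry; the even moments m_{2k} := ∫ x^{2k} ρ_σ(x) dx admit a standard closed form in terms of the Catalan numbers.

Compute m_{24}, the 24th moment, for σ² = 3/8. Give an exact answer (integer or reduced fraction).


By the scaled semicircle moment identity, m_{2k} = σ^{2k} · C_k with k = 12.
C_12 = (1/(k+1)) · C(2k, k) = (1/13) · C(24, 12) = (1/13) · 2704156 = 208012.
σ^{2k} = (σ²)^k = (3/8)^12 = 531441/68719476736.

Therefore m_{24} = σ^{24} · C_12 = (531441/68719476736) · 208012 = 27636526323/17179869184.


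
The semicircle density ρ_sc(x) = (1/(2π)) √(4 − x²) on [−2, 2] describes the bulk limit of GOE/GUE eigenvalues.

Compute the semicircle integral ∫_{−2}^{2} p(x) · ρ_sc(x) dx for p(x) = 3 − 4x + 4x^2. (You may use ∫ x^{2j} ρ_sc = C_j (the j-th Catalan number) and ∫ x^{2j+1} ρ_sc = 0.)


Write p(x) = Σ a_i x^i, split into monomials and integrate each against ρ_sc separately.
Using ∫ x^{2j} ρ_sc = C_j = (1/(j+1)) C(2j, j) (Catalan numbers) and ∫ x^{2j+1} ρ_sc = 0 (odd monomials vanish by symmetry):
  i = 0 (even): a_0 · C_{0} = 3 · 1 = 3
  i = 1 (odd): ∫ x^1 ρ_sc = 0 (vanishes)
  i = 2 (even): a_2 · C_{1} = 4 · 1 = 4

Summing the contributions: ∫_{−2}^{2} p(x) ρ_sc(x) dx = 3 + 4 = 7.


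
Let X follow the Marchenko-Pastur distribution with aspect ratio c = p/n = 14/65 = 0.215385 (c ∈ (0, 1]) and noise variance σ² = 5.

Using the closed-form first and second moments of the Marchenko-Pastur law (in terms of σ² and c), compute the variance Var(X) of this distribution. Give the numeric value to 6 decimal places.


Recall the MP moments m_1 = E[X] = σ² and m_2 = E[X²] = σ⁴ (1 + c).
m_1 = E[X] = σ² = 5, so m_1² = 25.
m_2 = E[X²] = σ⁴ (1 + c) = 25 · (1 + 0.215385) = 25 · 1.215385 = 30.384615.
(Note m_2 − m_1² simplifies to c · σ⁴ = 0.215385 · 25.)

Var(X) = m_2 − m_1² = 30.384615 − 25 = 5.384615.


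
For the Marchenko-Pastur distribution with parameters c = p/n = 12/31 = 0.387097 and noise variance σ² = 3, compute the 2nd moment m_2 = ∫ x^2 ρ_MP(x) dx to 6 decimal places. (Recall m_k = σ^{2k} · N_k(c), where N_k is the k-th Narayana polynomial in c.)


E[X²] = σ⁴ (1 + c) (second MP moment). With σ² = 3 (so σ⁴ = 9) and c = 12/31 = 0.387097: E[X²] = 9 · (1 + 0.387097) = 9 · 1.387097.

So E[X^2] = 12.483871.


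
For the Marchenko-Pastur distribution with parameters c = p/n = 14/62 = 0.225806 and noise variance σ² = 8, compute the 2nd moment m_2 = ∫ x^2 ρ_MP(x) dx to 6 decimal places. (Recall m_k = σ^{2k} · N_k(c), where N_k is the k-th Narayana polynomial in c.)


E[X²] = σ⁴ (1 + c) (second MP moment). With σ² = 8 (so σ⁴ = 64) and c = 14/62 = 0.225806: E[X²] = 64 · (1 + 0.225806) = 64 · 1.225806.

So E[X^2] = 78.451613.


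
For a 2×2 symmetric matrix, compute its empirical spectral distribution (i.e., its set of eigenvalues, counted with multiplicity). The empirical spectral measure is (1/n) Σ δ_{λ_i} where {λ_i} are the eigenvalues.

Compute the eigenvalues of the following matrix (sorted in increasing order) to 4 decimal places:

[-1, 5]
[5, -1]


Since M is real symmetric, both eigenvalues are real; they are the roots of det(λI − M) = λ² − (tr M) λ + det M.
tr M = -1 + (-1) = -2.
det M = (-1)·(-1) − 5² = 1 − 25 = -24.
Characteristic polynomial: λ² + 2λ − 24 = 0.
Discriminant Δ = (tr M)² − 4·det M = 4 − (-96) = 100; √Δ = 10.000000.
λ = (tr M ± √Δ)/2 = (-2 ± 10.000000)/2, giving (tr M − √Δ)/2 = -6.0000 and (tr M + √Δ)/2 = 4.0000.

Eigenvalues sorted in increasing order: [-6.0000, 4.0000].


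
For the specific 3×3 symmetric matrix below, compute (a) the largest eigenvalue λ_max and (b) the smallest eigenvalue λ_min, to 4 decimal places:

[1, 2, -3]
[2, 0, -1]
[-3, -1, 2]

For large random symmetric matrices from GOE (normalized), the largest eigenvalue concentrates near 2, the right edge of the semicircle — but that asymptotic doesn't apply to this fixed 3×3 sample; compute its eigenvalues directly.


Since M is real symmetric, all three eigenvalues are real; they are the roots of det(λI − M) = λ³ − (tr M) λ² + s λ − det M, where s is the sum of the principal 2×2 minors.
tr M = 1 + 0 + 2 = 3.
s = (1·0 − 2²) + (1·2 − (-3)²) + (0·2 − (-1)²) = -4 + (-7) + (-1) = -12.
det M (expand along row 1) = 1·(-1) − 2·1 + (-3)·(-2) = 3.
Characteristic polynomial: λ³ − 3λ² − 12λ − 3 = 0.
Substitute λ = y + (tr M)/3 = y + 1.000000 to remove the quadratic term: y³ + p·y + q = 0 with p = s − (tr M)²/3 = -15.000000 and q = −2(tr M)³/27 + (tr M)·s/3 − det M = -17.000000.
Three real roots ⇒ use the trigonometric (Viète) form: r = 2√(−p/3) = 4.472136, φ = arccos(3q/(p·r)) = arccos(0.760263) = 0.707078 rad.
y_k = r·cos(φ/3 − 2πk/3) for k = 0, 1, 2 gives y = 4.348494, -1.269841, -3.078653.
λ_k = y_k + 1.000000 gives λ = 5.3485, -0.2698, -2.0787 (check: the sum is 3.0000 = tr M).

Hence λ_max = 5.3485 and λ_min = -2.0787.


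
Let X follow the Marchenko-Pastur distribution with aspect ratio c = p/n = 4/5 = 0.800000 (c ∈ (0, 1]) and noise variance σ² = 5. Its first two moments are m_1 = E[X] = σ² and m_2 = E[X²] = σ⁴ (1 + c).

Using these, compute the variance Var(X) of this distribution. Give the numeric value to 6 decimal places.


m_1 = E[X] = σ² = 5, so m_1² = 25.
m_2 = E[X²] = σ⁴ (1 + c) = 25 · (1 + 0.800000) = 25 · 1.800000 = 45.000000.
(Note m_2 − m_1² simplifies to c · σ⁴ = 0.800000 · 25.)

Var(X) = m_2 − m_1² = 45.000000 − 25 = 20.000000.


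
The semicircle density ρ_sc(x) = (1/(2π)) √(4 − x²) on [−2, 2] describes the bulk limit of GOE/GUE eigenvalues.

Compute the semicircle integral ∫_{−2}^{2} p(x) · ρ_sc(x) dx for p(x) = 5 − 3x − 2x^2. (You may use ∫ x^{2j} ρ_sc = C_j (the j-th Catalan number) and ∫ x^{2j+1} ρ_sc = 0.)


Write p(x) = Σ a_i x^i, split into monomials and integrate each against ρ_sc separately.
Using ∫ x^{2j} ρ_sc = C_j = (1/(j+1)) C(2j, j) (Catalan numbers) and ∫ x^{2j+1} ρ_sc = 0 (odd monomials vanish by symmetry):
  i = 0 (even): a_0 · C_{0} = 5 · 1 = 5
  i = 1 (odd): ∫ x^1 ρ_sc = 0 (vanishes)
  i = 2 (even): a_2 · C_{1} = -2 · 1 = -2

Summing the contributions: ∫_{−2}^{2} p(x) ρ_sc(x) dx = 5 + (-2) = 3.


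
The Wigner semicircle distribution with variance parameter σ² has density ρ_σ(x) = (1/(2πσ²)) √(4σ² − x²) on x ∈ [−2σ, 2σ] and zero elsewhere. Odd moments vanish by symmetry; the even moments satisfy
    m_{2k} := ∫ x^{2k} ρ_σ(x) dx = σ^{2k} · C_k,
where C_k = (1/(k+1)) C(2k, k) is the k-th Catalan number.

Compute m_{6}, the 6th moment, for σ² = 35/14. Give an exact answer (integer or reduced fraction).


By the scaled semicircle moment identity, m_{2k} = σ^{2k} · C_k with k = 3.
C_3 = (1/(k+1)) · C(2k, k) = (1/4) · C(6, 3) = (1/4) · 20 = 5.
σ^{2k} = (σ²)^k = (35/14)^3 = 125/8.

Therefore m_{6} = σ^{6} · C_3 = (125/8) · 5 = 625/8.


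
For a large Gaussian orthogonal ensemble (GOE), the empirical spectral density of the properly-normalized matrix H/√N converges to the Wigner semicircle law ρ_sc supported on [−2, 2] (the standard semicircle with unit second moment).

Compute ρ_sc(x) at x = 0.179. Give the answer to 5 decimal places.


ρ_sc(x) = (1/(2π)) √(4 − x²). With x = 0.179:
  4 − x² = 4 − (0.179)² = 4 − 0.032041 = 3.967959.
  √(4 − x²) = 1.991974.
  1/(2π) = 0.159155.
  ρ_sc(0.179) = 0.159155 · 1.991974 = 0.317032.

Rounded to 5 decimal places: ρ_sc(0.179) ≈ 0.31703.


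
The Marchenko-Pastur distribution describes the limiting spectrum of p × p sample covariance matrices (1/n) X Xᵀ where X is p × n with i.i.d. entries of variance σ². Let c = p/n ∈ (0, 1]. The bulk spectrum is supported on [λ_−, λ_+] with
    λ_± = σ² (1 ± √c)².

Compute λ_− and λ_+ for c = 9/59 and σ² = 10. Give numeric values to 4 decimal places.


c = 9/59 = 0.152542; √c = 0.390567.
λ_− = σ² (1 − √c)² = 10 · (1 − 0.390567)² = 10 · (0.609433)² = 3.714089.
λ_+ = σ² (1 + √c)² = 10 · (1 + 0.390567)² = 10 · (1.390567)² = 19.336758.

Rounded to 4 decimal places: λ_− ≈ 3.7141, λ_+ ≈ 19.3368.


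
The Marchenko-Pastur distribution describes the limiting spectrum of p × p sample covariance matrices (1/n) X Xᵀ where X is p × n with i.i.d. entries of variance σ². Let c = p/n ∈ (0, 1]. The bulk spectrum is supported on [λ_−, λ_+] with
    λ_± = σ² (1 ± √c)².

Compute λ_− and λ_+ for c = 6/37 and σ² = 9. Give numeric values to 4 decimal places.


c = 6/37 = 0.162162; √c = 0.402694.
λ_− = σ² (1 − √c)² = 9 · (1 − 0.402694)² = 9 · (0.597306)² = 3.210974.
λ_+ = σ² (1 + √c)² = 9 · (1 + 0.402694)² = 9 · (1.402694)² = 17.707945.

Rounded to 4 decimal places: λ_− ≈ 3.2110, λ_+ ≈ 17.7079.


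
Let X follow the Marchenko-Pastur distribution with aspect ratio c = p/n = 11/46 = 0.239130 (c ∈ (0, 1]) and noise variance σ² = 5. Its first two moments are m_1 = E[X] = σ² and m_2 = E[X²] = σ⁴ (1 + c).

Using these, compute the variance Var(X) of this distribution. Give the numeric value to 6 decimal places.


m_1 = E[X] = σ² = 5, so m_1² = 25.
m_2 = E[X²] = σ⁴ (1 + c) = 25 · (1 + 0.239130) = 25 · 1.239130 = 30.978261.
(Note m_2 − m_1² simplifies to c · σ⁴ = 0.239130 · 25.)

Var(X) = m_2 − m_1² = 30.978261 − 25 = 5.978261.


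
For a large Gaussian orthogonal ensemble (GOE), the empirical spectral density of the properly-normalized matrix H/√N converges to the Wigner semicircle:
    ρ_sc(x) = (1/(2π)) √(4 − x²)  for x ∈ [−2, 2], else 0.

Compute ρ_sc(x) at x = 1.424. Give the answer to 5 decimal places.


ρ_sc(x) = (1/(2π)) √(4 − x²). With x = 1.424:
  4 − x² = 4 − (1.424)² = 4 − 2.027776 = 1.972224.
  √(4 − x²) = 1.404359.
  1/(2π) = 0.159155.
  ρ_sc(1.424) = 0.159155 · 1.404359 = 0.223511.

Rounded to 5 decimal places: ρ_sc(1.424) ≈ 0.22351.


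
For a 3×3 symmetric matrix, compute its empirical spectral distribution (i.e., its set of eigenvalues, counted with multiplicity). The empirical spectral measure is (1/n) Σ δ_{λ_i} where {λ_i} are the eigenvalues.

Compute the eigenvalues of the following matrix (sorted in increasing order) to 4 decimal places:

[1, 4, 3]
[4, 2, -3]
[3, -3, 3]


Since M is real symmetric, all three eigenvalues are real; they are the roots of det(λI − M) = λ³ − (tr M) λ² + s λ − det M, where s is the sum of the principal 2×2 minors.
tr M = 1 + 2 + 3 = 6.
s = (1·2 − 4²) + (1·3 − 3²) + (2·3 − (-3)²) = -14 + (-6) + (-3) = -23.
det M (expand along row 1) = 1·(-3) − 4·21 + 3·(-18) = -141.
Characteristic polynomial: λ³ − 6λ² − 23λ + 141 = 0.
Substitute λ = y + (tr M)/3 = y + 2.000000 to remove the quadratic term: y³ + p·y + q = 0 with p = s − (tr M)²/3 = -35.000000 and q = −2(tr M)³/27 + (tr M)·s/3 − det M = 79.000000.
Three real roots ⇒ use the trigonometric (Viète) form: r = 2√(−p/3) = 6.831301, φ = arccos(3q/(p·r)) = arccos(-0.991236) = 3.009100 rad.
y_k = r·cos(φ/3 − 2πk/3) for k = 0, 1, 2 gives y = 3.673514, 3.151125, -6.824639.
λ_k = y_k + 2.000000 gives λ = 5.6735, 5.1511, -4.8246 (check: the sum is 6.0000 = tr M).

Eigenvalues sorted in increasing order: [-4.8246, 5.1511, 5.6735].


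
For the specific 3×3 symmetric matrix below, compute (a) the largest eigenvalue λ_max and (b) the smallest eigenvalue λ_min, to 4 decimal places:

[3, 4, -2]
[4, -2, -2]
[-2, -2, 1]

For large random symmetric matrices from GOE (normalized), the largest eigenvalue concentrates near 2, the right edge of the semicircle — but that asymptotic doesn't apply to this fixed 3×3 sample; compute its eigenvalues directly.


Since M is real symmetric, all three eigenvalues are real; they are the roots of det(λI − M) = λ³ − (tr M) λ² + s λ − det M, where s is the sum of the principal 2×2 minors.
tr M = 3 + (-2) + 1 = 2.
s = (3·(-2) − 4²) + (3·1 − (-2)²) + ((-2)·1 − (-2)²) = -22 + (-1) + (-6) = -29.
det M (expand along row 1) = 3·(-6) − 4·0 + (-2)·(-12) = 6.
Characteristic polynomial: λ³ − 2λ² − 29λ − 6 = 0.
Substitute λ = y + (tr M)/3 = y + 0.666667 to remove the quadratic term: y³ + p·y + q = 0 with p = s − (tr M)²/3 = -30.333333 and q = −2(tr M)³/27 + (tr M)·s/3 − det M = -25.925926.
Three real roots ⇒ use the trigonometric (Viète) form: r = 2√(−p/3) = 6.359595, φ = arccos(3q/(p·r)) = arccos(0.403186) = 1.155800 rad.
y_k = r·cos(φ/3 − 2πk/3) for k = 0, 1, 2 gives y = 5.893425, -0.876933, -5.016492.
λ_k = y_k + 0.666667 gives λ = 6.5601, -0.2103, -4.3498 (check: the sum is 2.0000 = tr M).

Hence λ_max = 6.5601 and λ_min = -4.3498.


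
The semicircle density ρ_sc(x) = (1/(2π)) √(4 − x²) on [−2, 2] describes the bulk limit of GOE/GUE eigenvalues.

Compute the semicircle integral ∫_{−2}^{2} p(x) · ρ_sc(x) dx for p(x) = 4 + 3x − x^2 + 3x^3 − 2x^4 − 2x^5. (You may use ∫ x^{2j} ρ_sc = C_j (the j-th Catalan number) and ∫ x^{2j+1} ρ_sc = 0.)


Write p(x) = Σ a_i x^i, split into monomials and integrate each against ρ_sc separately.
Using ∫ x^{2j} ρ_sc = C_j = (1/(j+1)) C(2j, j) (Catalan numbers) and ∫ x^{2j+1} ρ_sc = 0 (odd monomials vanish by symmetry):
  i = 0 (even): a_0 · C_{0} = 4 · 1 = 4
  i = 1 (odd): ∫ x^1 ρ_sc = 0 (vanishes)
  i = 2 (even): a_2 · C_{1} = -1 · 1 = -1
  i = 3 (odd): ∫ x^3 ρ_sc = 0 (vanishes)
  i = 4 (even): a_4 · C_{2} = -2 · 2 = -4
  i = 5 (odd): ∫ x^5 ρ_sc = 0 (vanishes)

Summing the contributions: ∫_{−2}^{2} p(x) ρ_sc(x) dx = 4 + (-1) + (-4) = -1.


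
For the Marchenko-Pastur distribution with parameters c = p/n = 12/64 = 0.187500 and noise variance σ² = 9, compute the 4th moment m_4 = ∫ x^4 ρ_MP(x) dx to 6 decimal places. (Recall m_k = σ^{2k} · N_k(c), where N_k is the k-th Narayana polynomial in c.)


E[X⁴] = σ⁸ (1 + 6c + 6c² + c³) (fourth MP moment). With σ² = 9 (so σ⁸ = 6561) and c = 12/64 = 0.187500: E[X⁴] = 6561 · (1 + 6·0.187500 + 6·(0.187500)² + (0.187500)³) = 6561 · 2.342529.

So E[X^4] = 15369.334717.


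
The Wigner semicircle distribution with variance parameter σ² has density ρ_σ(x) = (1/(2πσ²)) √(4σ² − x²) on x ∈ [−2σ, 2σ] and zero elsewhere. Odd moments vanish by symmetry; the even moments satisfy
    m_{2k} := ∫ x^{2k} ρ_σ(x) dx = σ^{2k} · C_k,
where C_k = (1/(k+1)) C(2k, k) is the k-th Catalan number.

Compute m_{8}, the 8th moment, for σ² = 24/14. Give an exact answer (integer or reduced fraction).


By the scaled semicircle moment identity, m_{2k} = σ^{2k} · C_k with k = 4.
C_4 = (1/(k+1)) · C(2k, k) = (1/5) · C(8, 4) = (1/5) · 70 = 14.
σ^{2k} = (σ²)^k = (24/14)^4 = 20736/2401.

Therefore m_{8} = σ^{8} · C_4 = (20736/2401) · 14 = 41472/343.


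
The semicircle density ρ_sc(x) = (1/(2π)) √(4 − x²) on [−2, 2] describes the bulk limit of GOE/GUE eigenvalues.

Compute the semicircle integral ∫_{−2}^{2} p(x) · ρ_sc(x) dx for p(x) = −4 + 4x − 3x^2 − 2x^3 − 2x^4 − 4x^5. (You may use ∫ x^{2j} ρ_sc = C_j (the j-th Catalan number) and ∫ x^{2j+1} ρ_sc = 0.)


Write p(x) = Σ a_i x^i, split into monomials and integrate each against ρ_sc separately.
Using ∫ x^{2j} ρ_sc = C_j = (1/(j+1)) C(2j, j) (Catalan numbers) and ∫ x^{2j+1} ρ_sc = 0 (odd monomials vanish by symmetry):
  i = 0 (even): a_0 · C_{0} = -4 · 1 = -4
  i = 1 (odd): ∫ x^1 ρ_sc = 0 (vanishes)
  i = 2 (even): a_2 · C_{1} = -3 · 1 = -3
  i = 3 (odd): ∫ x^3 ρ_sc = 0 (vanishes)
  i = 4 (even): a_4 · C_{2} = -2 · 2 = -4
  i = 5 (odd): ∫ x^5 ρ_sc = 0 (vanishes)

Summing the contributions: ∫_{−2}^{2} p(x) ρ_sc(x) dx = (-4) + (-3) + (-4) = -11.


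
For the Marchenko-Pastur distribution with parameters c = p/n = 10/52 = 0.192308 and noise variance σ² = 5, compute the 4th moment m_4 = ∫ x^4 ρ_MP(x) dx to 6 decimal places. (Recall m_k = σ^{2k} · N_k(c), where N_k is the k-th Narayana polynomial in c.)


E[X⁴] = σ⁸ (1 + 6c + 6c² + c³) (fourth MP moment). With σ² = 5 (so σ⁸ = 625) and c = 10/52 = 0.192308: E[X⁴] = 625 · (1 + 6·0.192308 + 6·(0.192308)² + (0.192308)³) = 625 · 2.382852.

So E[X^4] = 1489.282260.


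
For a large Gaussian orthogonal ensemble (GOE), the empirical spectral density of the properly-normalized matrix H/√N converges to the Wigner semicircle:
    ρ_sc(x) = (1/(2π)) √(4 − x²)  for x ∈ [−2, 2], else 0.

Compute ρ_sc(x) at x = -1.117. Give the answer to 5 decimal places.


ρ_sc(x) = (1/(2π)) √(4 − x²). With x = -1.117:
  4 − x² = 4 − (-1.117)² = 4 − 1.247689 = 2.752311.
  √(4 − x²) = 1.659009.
  1/(2π) = 0.159155.
  ρ_sc(-1.117) = 0.159155 · 1.659009 = 0.264039.

Rounded to 5 decimal places: ρ_sc(-1.117) ≈ 0.26404.


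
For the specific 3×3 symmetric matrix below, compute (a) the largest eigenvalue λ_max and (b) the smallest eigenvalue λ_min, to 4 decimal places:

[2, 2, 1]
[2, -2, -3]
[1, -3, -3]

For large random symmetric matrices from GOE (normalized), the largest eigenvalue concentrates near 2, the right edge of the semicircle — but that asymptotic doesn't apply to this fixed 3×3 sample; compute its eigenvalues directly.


Since M is real symmetric, all three eigenvalues are real; they are the roots of det(λI − M) = λ³ − (tr M) λ² + s λ − det M, where s is the sum of the principal 2×2 minors.
tr M = 2 + (-2) + (-3) = -3.
s = (2·(-2) − 2²) + (2·(-3) − 1²) + ((-2)·(-3) − (-3)²) = -8 + (-7) + (-3) = -18.
det M (expand along row 1) = 2·(-3) − 2·(-3) + 1·(-4) = -4.
Characteristic polynomial: λ³ + 3λ² − 18λ + 4 = 0.
Substitute λ = y + (tr M)/3 = y − 1.000000 to remove the quadratic term: y³ + p·y + q = 0 with p = s − (tr M)²/3 = -21.000000 and q = −2(tr M)³/27 + (tr M)·s/3 − det M = 24.000000.
Three real roots ⇒ use the trigonometric (Viète) form: r = 2√(−p/3) = 5.291503, φ = arccos(3q/(p·r)) = arccos(-0.647939) = 2.275672 rad.
y_k = r·cos(φ/3 − 2πk/3) for k = 0, 1, 2 gives y = 3.840727, 1.231876, -5.072603.
λ_k = y_k − 1.000000 gives λ = 2.8407, 0.2319, -6.0726 (check: the sum is -3.0000 = tr M).

Hence λ_max = 2.8407 and λ_min = -6.0726.


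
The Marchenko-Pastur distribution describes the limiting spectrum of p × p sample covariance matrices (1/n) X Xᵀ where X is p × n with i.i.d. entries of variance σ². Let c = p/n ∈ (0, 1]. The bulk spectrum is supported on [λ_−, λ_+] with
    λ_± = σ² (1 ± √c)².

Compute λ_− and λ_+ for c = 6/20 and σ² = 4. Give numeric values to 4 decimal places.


c = 6/20 = 0.300000; √c = 0.547723.
λ_− = σ² (1 − √c)² = 4 · (1 − 0.547723)² = 4 · (0.452277)² = 0.818220.
λ_+ = σ² (1 + √c)² = 4 · (1 + 0.547723)² = 4 · (1.547723)² = 9.581780.

Rounded to 4 decimal places: λ_− ≈ 0.8182, λ_+ ≈ 9.5818.


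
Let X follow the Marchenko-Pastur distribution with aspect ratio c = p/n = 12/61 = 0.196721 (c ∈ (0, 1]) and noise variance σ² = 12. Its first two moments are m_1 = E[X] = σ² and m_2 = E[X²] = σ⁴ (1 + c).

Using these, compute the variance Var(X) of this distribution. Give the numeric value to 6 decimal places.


m_1 = E[X] = σ² = 12, so m_1² = 144.
m_2 = E[X²] = σ⁴ (1 + c) = 144 · (1 + 0.196721) = 144 · 1.196721 = 172.327869.
(Note m_2 − m_1² simplifies to c · σ⁴ = 0.196721 · 144.)

Var(X) = m_2 − m_1² = 172.327869 − 144 = 28.327869.


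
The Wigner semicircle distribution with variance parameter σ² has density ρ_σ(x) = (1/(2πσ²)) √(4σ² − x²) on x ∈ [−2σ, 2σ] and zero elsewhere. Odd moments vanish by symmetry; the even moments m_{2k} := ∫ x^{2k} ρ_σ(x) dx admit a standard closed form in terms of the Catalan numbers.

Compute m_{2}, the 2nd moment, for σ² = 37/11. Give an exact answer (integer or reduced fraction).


By the scaled semicircle moment identity, m_{2k} = σ^{2k} · C_k with k = 1.
C_1 = (1/(k+1)) · C(2k, k) = (1/2) · C(2, 1) = (1/2) · 2 = 1.
σ^{2k} = (σ²)^k = (37/11)^1 = 37/11.

Therefore m_{2} = σ^{2} · C_1 = (37/11) · 1 = 37/11.


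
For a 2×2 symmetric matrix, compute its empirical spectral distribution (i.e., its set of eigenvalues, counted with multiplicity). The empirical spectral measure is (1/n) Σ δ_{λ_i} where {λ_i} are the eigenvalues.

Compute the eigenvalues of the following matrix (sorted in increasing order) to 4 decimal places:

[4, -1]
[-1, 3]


Since M is real symmetric, both eigenvalues are real; they are the roots of det(λI − M) = λ² − (tr M) λ + det M.
tr M = 4 + 3 = 7.
det M = 4·3 − (-1)² = 12 − 1 = 11.
Characteristic polynomial: λ² − 7λ + 11 = 0.
Discriminant Δ = (tr M)² − 4·det M = 49 − 44 = 5; √Δ = 2.236068.
λ = (tr M ± √Δ)/2 = (7 ± 2.236068)/2, giving (tr M − √Δ)/2 = 2.3820 and (tr M + √Δ)/2 = 4.6180.

Eigenvalues sorted in increasing order: [2.3820, 4.6180].


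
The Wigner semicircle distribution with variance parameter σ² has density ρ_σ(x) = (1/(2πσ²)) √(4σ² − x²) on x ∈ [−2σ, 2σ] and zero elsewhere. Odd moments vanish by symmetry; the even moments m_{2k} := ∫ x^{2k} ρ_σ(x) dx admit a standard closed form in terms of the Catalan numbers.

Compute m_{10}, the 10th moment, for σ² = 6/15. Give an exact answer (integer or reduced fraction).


By the scaled semicircle moment identity, m_{2k} = σ^{2k} · C_k with k = 5.
C_5 = (1/(k+1)) · C(2k, k) = (1/6) · C(10, 5) = (1/6) · 252 = 42.
σ^{2k} = (σ²)^k = (6/15)^5 = 32/3125.

Therefore m_{10} = σ^{10} · C_5 = (32/3125) · 42 = 1344/3125.


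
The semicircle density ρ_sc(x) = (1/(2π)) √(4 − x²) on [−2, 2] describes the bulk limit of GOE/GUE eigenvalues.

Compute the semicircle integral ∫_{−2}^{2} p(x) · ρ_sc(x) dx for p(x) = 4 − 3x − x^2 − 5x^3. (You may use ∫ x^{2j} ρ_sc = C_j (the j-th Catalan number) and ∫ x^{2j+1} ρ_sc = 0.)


Write p(x) = Σ a_i x^i, split into monomials and integrate each against ρ_sc separately.
Using ∫ x^{2j} ρ_sc = C_j = (1/(j+1)) C(2j, j) (Catalan numbers) and ∫ x^{2j+1} ρ_sc = 0 (odd monomials vanish by symmetry):
  i = 0 (even): a_0 · C_{0} = 4 · 1 = 4
  i = 1 (odd): ∫ x^1 ρ_sc = 0 (vanishes)
  i = 2 (even): a_2 · C_{1} = -1 · 1 = -1
  i = 3 (odd): ∫ x^3 ρ_sc = 0 (vanishes)

Summing the contributions: ∫_{−2}^{2} p(x) ρ_sc(x) dx = 4 + (-1) = 3.


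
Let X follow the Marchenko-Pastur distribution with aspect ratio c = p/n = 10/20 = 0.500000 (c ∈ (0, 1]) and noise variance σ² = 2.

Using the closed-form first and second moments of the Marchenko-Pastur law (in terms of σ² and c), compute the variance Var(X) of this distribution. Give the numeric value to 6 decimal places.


Recall the MP moments m_1 = E[X] = σ² and m_2 = E[X²] = σ⁴ (1 + c).
m_1 = E[X] = σ² = 2, so m_1² = 4.
m_2 = E[X²] = σ⁴ (1 + c) = 4 · (1 + 0.500000) = 4 · 1.500000 = 6.000000.
(Note m_2 − m_1² simplifies to c · σ⁴ = 0.500000 · 4.)

Var(X) = m_2 − m_1² = 6.000000 − 4 = 2.000000.
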